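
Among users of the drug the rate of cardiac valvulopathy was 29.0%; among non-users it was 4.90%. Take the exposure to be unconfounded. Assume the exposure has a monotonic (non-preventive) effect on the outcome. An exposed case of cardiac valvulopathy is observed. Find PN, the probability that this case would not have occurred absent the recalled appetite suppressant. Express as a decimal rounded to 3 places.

p₁ = 0.29, p₀ = 0.049.
Under exogeneity and monotonicity, PN = (p₁ − p₀) / p₁.
PN = (0.29 − 0.049) / 0.29 = 0.241 / 0.29 ≈ 0.8310

PN ≈ 0.831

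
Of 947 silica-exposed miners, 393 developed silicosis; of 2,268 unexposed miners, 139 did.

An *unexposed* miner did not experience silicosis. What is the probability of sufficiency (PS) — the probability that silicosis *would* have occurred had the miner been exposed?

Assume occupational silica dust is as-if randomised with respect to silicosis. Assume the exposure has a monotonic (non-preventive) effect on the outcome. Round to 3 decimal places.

PS ≈ 0.377

p₁ = P(outcome | exposed) = 393/947 = 0.41499
p₀ = P(outcome | unexposed) = 139/2268 = 0.061287
Under exogeneity and monotonicity, PS = (p₁ − p₀) / (1 − p₀).
PS = (0.41499 − 0.061287) / (1 − 0.061287) = 0.35371 / 0.93871 ≈ 0.3768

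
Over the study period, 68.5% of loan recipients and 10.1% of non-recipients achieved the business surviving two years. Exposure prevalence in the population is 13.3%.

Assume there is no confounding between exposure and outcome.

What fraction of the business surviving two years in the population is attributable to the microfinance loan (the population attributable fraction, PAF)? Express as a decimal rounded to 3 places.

PAF ≈ 0.435

p₁ = 0.685, p₀ = 0.101.
Overall risk P(Y=1) = π·p₁ + (1−π)·p₀ = 0.133×0.685 + 0.867×0.101 = 0.17867.
Under exogeneity, PAF = [P(Y=1) − p₀] / P(Y=1).
PAF = (0.17867 − 0.101) / 0.17867 ≈ 0.4347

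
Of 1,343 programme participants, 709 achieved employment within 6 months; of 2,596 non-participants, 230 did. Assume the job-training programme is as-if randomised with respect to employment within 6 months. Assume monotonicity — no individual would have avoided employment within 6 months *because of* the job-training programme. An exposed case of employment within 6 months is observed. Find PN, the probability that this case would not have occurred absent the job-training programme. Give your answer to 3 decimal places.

PN ≈ 0.832

p₁ = P(outcome | exposed) = 709/1343 = 0.52792
p₀ = P(outcome | unexposed) = 230/2596 = 0.088598
Under exogeneity and monotonicity, PN = (p₁ − p₀) / p₁.
PN = (0.52792 − 0.088598) / 0.52792 = 0.43932 / 0.52792 ≈ 0.8322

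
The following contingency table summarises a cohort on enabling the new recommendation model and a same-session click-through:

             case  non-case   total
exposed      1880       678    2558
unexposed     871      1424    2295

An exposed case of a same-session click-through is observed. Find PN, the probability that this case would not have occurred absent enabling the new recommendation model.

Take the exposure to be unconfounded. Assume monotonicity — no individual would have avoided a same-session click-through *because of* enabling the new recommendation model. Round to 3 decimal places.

PN ≈ 0.484

p₁ = P(outcome | exposed) = 1880/2558 = 0.73495
p₀ = P(outcome | unexposed) = 871/2295 = 0.37952
Under exogeneity and monotonicity, PN = (p₁ − p₀)/p₁.
PN = (0.73495 − 0.37952) / 0.73495 ≈ 0.4836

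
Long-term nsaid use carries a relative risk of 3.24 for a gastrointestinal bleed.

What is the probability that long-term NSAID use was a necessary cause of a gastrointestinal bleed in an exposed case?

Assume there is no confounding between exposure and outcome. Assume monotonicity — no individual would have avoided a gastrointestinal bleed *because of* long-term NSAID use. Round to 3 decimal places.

Under exogeneity and monotonicity, PN = (RR − 1) / RR = 1 − 1/RR.
PN = (3.24 − 1) / 3.24 = 2.24 / 3.24 ≈ 0.6914

PN ≈ 0.691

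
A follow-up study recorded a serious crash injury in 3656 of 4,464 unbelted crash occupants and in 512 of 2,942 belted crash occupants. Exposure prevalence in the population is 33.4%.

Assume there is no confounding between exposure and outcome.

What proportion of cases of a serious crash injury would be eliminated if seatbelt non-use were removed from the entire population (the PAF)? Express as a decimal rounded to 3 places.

p₁ = P(outcome | exposed) = 3656/4464 = 0.819
p₀ = P(outcome | unexposed) = 512/2942 = 0.17403
Overall risk P(Y=1) = π·p₁ + (1−π)·p₀ = 0.334×0.819 + 0.666×0.17403 = 0.38945.
Under exogeneity, PAF = [P(Y=1) − p₀] / P(Y=1).
PAF = (0.38945 − 0.17403) / 0.38945 ≈ 0.5531

PAF ≈ 0.553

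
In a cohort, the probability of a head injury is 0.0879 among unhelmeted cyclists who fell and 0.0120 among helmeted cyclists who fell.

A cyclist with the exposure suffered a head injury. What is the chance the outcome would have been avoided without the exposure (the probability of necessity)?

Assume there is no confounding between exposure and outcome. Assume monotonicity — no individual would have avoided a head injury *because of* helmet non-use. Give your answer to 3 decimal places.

Let p₁ = 0.0879, p₀ = 0.012.
Under exogeneity and monotonicity, PN = (p₁ − p₀) / p₁.
PN = (0.0879 − 0.012) / 0.0879 = 0.0759 / 0.0879 ≈ 0.8635

PN ≈ 0.863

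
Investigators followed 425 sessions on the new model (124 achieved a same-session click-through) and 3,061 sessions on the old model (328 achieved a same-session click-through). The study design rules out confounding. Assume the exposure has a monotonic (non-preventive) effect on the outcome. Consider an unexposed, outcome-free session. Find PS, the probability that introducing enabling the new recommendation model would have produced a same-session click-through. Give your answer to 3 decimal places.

PS ≈ 0.207

p₁ = P(outcome | exposed) = 124/425 = 0.29176
p₀ = P(outcome | unexposed) = 328/3061 = 0.10715
Under exogeneity and monotonicity, PS = (p₁ − p₀) / (1 − p₀).
PS = (0.29176 − 0.10715) / (1 − 0.10715) = 0.18461 / 0.89285 ≈ 0.2068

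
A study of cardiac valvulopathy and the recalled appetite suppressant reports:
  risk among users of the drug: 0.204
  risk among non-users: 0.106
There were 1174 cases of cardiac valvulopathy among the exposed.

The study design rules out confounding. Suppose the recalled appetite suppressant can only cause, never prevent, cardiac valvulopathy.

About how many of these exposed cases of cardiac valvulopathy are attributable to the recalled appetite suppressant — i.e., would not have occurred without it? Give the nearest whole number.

about 564 cases

Let p₁ = 0.204, p₀ = 0.106.
PN = (p₁ − p₀)/p₁ = (0.204 − 0.106) / 0.204 ≈ 0.48039.
Attributable cases ≈ PN × (exposed cases) = 0.48039 × 1174 ≈ 563.98.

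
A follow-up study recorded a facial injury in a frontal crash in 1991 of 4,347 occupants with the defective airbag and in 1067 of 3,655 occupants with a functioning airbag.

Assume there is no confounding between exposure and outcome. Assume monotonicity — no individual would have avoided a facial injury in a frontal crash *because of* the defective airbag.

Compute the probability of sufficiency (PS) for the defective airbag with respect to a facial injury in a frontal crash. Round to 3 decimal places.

PS ≈ 0.235

p₁ = P(outcome | exposed) = 1991/4347 = 0.45802
p₀ = P(outcome | unexposed) = 1067/3655 = 0.29193
Under exogeneity and monotonicity, PS = (p₁ − p₀) / (1 − p₀).
PS = (0.45802 − 0.29193) / (1 − 0.29193) = 0.16609 / 0.70807 ≈ 0.2346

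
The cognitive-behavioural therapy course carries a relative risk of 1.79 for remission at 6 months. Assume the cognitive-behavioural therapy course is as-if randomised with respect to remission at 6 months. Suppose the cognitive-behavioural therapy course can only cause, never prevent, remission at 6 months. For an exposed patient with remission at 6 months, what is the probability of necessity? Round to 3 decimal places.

Under exogeneity and monotonicity, PN = (RR − 1) / RR = 1 − 1/RR.
PN = (1.79 − 1) / 1.79 = 0.79 / 1.79 ≈ 0.4413

PN ≈ 0.441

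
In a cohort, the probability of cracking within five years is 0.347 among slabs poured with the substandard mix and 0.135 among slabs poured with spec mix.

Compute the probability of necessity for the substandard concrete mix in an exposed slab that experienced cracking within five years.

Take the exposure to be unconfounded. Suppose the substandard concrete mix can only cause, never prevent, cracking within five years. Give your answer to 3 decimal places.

Let p₁ = 0.347, p₀ = 0.135.
Under exogeneity and monotonicity, PN = (p₁ − p₀) / p₁.
PN = (0.347 − 0.135) / 0.347 = 0.212 / 0.347 ≈ 0.6110

PN ≈ 0.611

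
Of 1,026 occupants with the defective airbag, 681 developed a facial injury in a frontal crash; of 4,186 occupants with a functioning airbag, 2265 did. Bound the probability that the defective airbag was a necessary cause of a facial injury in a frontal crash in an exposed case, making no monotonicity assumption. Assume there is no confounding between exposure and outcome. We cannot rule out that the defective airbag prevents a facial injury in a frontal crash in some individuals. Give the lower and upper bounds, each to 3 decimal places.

0.185 ≤ PN ≤ 0.691

p₁ = P(outcome | exposed) = 681/1026 = 0.66374
p₀ = P(outcome | unexposed) = 2265/4186 = 0.54109
Under exogeneity alone the bounds on PN are max{0,(p₁−p₀)/p₁} ≤ PN ≤ min{1,(1−p₀)/p₁}.
  lower = (p₁ − p₀)/p₁ = 0.12265 / 0.66374 ≈ 0.1848
  upper = min{1, (1 − p₀)/p₁} = 0.45891 / 0.66374 ≈ 0.6914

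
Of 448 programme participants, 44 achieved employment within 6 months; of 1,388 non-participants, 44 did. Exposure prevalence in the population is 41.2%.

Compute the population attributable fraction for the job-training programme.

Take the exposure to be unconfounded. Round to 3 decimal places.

PAF ≈ 0.464

p₁ = P(outcome | exposed) = 44/448 = 0.098214
p₀ = P(outcome | unexposed) = 44/1388 = 0.0317
Overall risk P(Y=1) = π·p₁ + (1−π)·p₀ = 0.412×0.098214 + 0.588×0.0317 = 0.059104.
Under exogeneity, PAF = [P(Y=1) − p₀] / P(Y=1).
PAF = (0.059104 − 0.0317) / 0.059104 ≈ 0.4637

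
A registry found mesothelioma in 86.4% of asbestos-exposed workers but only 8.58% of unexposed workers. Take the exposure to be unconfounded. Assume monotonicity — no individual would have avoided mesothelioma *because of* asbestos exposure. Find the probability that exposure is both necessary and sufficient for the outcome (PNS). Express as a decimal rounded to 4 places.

PNS ≈ 0.7782

p₁ = 0.864, p₀ = 0.0858.
Under exogeneity and monotonicity, PNS = p₁ − p₀.
PNS = 0.864 − 0.0858 = 0.7782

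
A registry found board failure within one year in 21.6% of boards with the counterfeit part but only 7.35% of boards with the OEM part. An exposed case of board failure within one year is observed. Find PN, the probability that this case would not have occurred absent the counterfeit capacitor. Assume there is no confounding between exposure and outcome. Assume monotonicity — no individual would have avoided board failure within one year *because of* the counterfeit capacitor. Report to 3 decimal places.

p₁ = 0.216, p₀ = 0.0735.
Under exogeneity and monotonicity, PN = (p₁ − p₀) / p₁.
PN = (0.216 − 0.0735) / 0.216 = 0.1425 / 0.216 ≈ 0.6597

PN ≈ 0.660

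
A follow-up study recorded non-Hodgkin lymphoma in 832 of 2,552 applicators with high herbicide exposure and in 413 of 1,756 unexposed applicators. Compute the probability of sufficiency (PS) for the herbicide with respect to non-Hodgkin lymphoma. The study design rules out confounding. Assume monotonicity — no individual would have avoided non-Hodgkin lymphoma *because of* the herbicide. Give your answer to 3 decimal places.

p₁ = P(outcome | exposed) = 832/2552 = 0.32602
p₀ = P(outcome | unexposed) = 413/1756 = 0.23519
Under exogeneity and monotonicity, PS = (p₁ − p₀) / (1 − p₀).
PS = (0.32602 − 0.23519) / (1 − 0.23519) = 0.090825 / 0.76481 ≈ 0.1188

PS ≈ 0.119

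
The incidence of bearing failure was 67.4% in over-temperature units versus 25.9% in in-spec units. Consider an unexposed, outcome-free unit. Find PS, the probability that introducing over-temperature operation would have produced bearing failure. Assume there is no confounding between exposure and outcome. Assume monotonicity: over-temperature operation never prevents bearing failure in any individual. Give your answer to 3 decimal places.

PS ≈ 0.560

p₁ = 0.674, p₀ = 0.259.
Under exogeneity and monotonicity, PS = (p₁ − p₀) / (1 − p₀).
PS = (0.674 − 0.259) / (1 − 0.259) = 0.415 / 0.741 ≈ 0.5601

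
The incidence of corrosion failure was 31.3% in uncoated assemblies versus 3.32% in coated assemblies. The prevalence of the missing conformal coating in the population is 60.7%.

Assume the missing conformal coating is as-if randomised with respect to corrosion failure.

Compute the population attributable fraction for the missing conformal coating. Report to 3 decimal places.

PAF ≈ 0.836

p₁ = 0.313, p₀ = 0.0332.
Overall risk P(Y=1) = π·p₁ + (1−π)·p₀ = 0.607×0.313 + 0.393×0.0332 = 0.20304.
Under exogeneity, PAF = [P(Y=1) − p₀] / P(Y=1).
PAF = (0.20304 − 0.0332) / 0.20304 ≈ 0.8365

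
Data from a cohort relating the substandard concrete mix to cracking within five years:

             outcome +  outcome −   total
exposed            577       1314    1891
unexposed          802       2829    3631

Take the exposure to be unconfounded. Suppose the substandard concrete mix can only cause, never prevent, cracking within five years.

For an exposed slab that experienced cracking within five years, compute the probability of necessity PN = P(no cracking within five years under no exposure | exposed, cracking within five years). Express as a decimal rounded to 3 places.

p₁ = P(outcome | exposed) = 577/1891 = 0.30513
p₀ = P(outcome | unexposed) = 802/3631 = 0.22088
Under exogeneity and monotonicity, PN = (p₁ − p₀)/p₁.
PN = (0.30513 − 0.22088) / 0.30513 ≈ 0.2761

PN ≈ 0.276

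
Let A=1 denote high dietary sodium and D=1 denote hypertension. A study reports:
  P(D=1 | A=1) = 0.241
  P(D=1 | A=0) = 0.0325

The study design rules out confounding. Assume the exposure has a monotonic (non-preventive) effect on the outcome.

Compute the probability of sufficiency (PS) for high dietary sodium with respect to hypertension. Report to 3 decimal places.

Let p₁ = 0.241, p₀ = 0.0325.
Under exogeneity and monotonicity, PS = (p₁ − p₀) / (1 − p₀).
PS = (0.241 − 0.0325) / (1 − 0.0325) = 0.2085 / 0.9675 ≈ 0.2155

PS ≈ 0.216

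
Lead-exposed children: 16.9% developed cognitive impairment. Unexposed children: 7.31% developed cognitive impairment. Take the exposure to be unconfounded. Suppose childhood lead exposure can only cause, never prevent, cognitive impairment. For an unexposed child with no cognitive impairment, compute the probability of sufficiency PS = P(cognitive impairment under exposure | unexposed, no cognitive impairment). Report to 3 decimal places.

p₁ = 0.169, p₀ = 0.0731.
Under exogeneity and monotonicity, PS = (p₁ − p₀) / (1 − p₀).
PS = (0.169 − 0.0731) / (1 − 0.0731) = 0.0959 / 0.9269 ≈ 0.1035

PS ≈ 0.103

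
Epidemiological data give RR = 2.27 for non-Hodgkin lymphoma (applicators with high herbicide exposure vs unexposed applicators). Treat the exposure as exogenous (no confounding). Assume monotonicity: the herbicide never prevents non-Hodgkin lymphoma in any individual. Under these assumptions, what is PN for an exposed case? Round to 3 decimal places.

PN ≈ 0.559

Under exogeneity and monotonicity, PN = (RR − 1) / RR = 1 − 1/RR.
PN = (2.27 − 1) / 2.27 = 1.27 / 2.27 ≈ 0.5595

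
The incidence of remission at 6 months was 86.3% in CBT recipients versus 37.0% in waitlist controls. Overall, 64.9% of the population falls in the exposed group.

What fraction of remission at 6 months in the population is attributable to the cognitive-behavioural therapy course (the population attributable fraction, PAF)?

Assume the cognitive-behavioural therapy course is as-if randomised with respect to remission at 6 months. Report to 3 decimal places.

p₁ = 0.863, p₀ = 0.37.
Overall risk P(Y=1) = π·p₁ + (1−π)·p₀ = 0.649×0.863 + 0.351×0.37 = 0.68996.
Under exogeneity, PAF = [P(Y=1) − p₀] / P(Y=1).
PAF = (0.68996 − 0.37) / 0.68996 ≈ 0.4637

PAF ≈ 0.464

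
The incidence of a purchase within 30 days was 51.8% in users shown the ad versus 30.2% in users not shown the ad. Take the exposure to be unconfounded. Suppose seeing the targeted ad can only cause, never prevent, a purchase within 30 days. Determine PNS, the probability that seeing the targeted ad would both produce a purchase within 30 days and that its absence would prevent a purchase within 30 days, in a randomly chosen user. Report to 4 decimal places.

PNS ≈ 0.2160

p₁ = 0.518, p₀ = 0.302.
Under exogeneity and monotonicity, PNS = p₁ − p₀.
PNS = 0.518 − 0.302 = 0.216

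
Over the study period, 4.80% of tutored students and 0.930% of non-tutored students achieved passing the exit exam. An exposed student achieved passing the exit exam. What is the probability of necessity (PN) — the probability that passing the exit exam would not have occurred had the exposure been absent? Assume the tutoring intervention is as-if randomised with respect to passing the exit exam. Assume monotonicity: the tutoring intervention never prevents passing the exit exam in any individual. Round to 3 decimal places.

p₁ = 0.048, p₀ = 0.0093.
Under exogeneity and monotonicity, PN = (p₁ − p₀) / p₁.
PN = (0.048 − 0.0093) / 0.048 = 0.0387 / 0.048 ≈ 0.8062

PN ≈ 0.806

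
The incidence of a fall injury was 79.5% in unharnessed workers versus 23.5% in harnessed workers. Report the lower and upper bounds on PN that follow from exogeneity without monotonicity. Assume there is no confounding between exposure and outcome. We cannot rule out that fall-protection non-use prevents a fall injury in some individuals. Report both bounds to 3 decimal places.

0.704 ≤ PN ≤ 0.962

p₁ = 0.795, p₀ = 0.235.
Under exogeneity alone the bounds on PN are max{0,(p₁−p₀)/p₁} ≤ PN ≤ min{1,(1−p₀)/p₁}.
  lower = (p₁ − p₀)/p₁ = 0.56 / 0.795 ≈ 0.7044
  upper = min{1, (1 − p₀)/p₁} = 0.765 / 0.795 ≈ 0.9623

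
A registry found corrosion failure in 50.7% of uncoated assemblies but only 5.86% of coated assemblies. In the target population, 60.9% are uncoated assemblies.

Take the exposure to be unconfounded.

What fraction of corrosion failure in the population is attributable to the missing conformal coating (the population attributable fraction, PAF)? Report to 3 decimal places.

p₁ = 0.507, p₀ = 0.0586.
Overall risk P(Y=1) = π·p₁ + (1−π)·p₀ = 0.609×0.507 + 0.391×0.0586 = 0.33168.
Under exogeneity, PAF = [P(Y=1) − p₀] / P(Y=1).
PAF = (0.33168 − 0.0586) / 0.33168 ≈ 0.8233

PAF ≈ 0.823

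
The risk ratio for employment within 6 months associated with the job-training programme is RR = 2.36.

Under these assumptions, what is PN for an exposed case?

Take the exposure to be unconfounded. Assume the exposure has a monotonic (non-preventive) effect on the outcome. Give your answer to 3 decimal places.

PN ≈ 0.576

Under exogeneity and monotonicity, PN = (RR − 1) / RR = 1 − 1/RR.
PN = (2.36 − 1) / 2.36 = 1.36 / 2.36 ≈ 0.5763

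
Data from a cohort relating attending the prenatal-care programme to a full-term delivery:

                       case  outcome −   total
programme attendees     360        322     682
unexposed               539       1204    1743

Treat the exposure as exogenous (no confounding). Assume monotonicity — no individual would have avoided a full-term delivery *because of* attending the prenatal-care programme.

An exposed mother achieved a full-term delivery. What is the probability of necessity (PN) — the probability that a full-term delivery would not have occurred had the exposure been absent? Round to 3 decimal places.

p₁ = P(outcome | exposed) = 360/682 = 0.52786
p₀ = P(outcome | unexposed) = 539/1743 = 0.30924
Under exogeneity and monotonicity, PN = (p₁ − p₀) / p₁.
PN = (0.52786 − 0.30924) / 0.52786 = 0.21862 / 0.52786 ≈ 0.4142

PN ≈ 0.414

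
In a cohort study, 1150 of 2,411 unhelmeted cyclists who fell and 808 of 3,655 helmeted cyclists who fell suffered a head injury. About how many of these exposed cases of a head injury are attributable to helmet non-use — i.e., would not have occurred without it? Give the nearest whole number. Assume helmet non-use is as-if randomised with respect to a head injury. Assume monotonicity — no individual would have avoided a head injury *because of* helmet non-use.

p₁ = P(outcome | exposed) = 1150/2411 = 0.47698
p₀ = P(outcome | unexposed) = 808/3655 = 0.22107
PN = (p₁ − p₀)/p₁ = (0.47698 − 0.22107) / 0.47698 ≈ 0.53653.
Attributable cases ≈ PN × (exposed cases) = 0.53653 × 1150 ≈ 617.01.

about 617 cases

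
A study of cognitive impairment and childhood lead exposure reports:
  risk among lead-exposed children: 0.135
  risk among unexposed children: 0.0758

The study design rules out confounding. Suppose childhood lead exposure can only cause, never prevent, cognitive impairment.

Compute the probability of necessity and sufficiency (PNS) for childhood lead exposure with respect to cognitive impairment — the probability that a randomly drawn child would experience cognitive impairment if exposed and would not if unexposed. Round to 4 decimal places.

PNS ≈ 0.0592

Let p₁ = 0.135, p₀ = 0.0758.
Under exogeneity and monotonicity, PNS = p₁ − p₀.
PNS = 0.135 − 0.0758 = 0.0592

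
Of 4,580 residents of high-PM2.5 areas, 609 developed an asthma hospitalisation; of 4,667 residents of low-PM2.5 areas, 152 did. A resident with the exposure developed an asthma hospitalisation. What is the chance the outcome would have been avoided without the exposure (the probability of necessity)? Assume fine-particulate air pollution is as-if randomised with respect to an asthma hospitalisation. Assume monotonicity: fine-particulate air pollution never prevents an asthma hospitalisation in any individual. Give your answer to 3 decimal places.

PN ≈ 0.755

p₁ = P(outcome | exposed) = 609/4580 = 0.13297
p₀ = P(outcome | unexposed) = 152/4667 = 0.032569
Under exogeneity and monotonicity, PN = (p₁ − p₀) / p₁.
PN = (0.13297 − 0.032569) / 0.13297 = 0.1004 / 0.13297 ≈ 0.7551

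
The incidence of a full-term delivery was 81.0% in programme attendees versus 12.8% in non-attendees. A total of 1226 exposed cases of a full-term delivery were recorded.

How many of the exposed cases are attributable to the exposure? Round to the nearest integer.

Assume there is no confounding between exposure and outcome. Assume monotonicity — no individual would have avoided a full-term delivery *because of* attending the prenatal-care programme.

p₁ = 0.81, p₀ = 0.128.
PN = (p₁ − p₀)/p₁ = (0.81 − 0.128) / 0.81 ≈ 0.84198.
Attributable cases ≈ PN × (exposed cases) = 0.84198 × 1226 ≈ 1032.26.

about 1032 cases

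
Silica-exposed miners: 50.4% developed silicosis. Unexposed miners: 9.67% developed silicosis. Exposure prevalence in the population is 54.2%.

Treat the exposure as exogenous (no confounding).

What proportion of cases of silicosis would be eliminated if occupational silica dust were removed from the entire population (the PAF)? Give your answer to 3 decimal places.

PAF ≈ 0.695

p₁ = 0.504, p₀ = 0.0967.
Overall risk P(Y=1) = π·p₁ + (1−π)·p₀ = 0.542×0.504 + 0.458×0.0967 = 0.31746.
Under exogeneity, PAF = [P(Y=1) − p₀] / P(Y=1).
PAF = (0.31746 − 0.0967) / 0.31746 ≈ 0.6954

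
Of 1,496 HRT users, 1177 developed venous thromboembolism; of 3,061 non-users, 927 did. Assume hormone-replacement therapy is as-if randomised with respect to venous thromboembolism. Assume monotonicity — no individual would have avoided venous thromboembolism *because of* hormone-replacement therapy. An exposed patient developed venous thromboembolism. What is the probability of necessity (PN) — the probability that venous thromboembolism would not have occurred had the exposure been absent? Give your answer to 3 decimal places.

p₁ = P(outcome | exposed) = 1177/1496 = 0.78676
p₀ = P(outcome | unexposed) = 927/3061 = 0.30284
Under exogeneity and monotonicity, PN = (p₁ − p₀) / p₁.
PN = (0.78676 − 0.30284) / 0.78676 = 0.48392 / 0.78676 ≈ 0.6151

PN ≈ 0.615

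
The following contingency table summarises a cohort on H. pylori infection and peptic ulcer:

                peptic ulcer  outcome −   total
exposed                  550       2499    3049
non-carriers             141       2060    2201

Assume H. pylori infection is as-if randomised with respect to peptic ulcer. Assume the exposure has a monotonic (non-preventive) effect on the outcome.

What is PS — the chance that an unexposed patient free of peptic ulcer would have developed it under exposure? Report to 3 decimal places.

p₁ = P(outcome | exposed) = 550/3049 = 0.18039
p₀ = P(outcome | unexposed) = 141/2201 = 0.064062
Under exogeneity and monotonicity, PS = (p₁ − p₀)/(1 − p₀).
PS = (0.18039 − 0.064062) / 0.93594 ≈ 0.1243

PS ≈ 0.124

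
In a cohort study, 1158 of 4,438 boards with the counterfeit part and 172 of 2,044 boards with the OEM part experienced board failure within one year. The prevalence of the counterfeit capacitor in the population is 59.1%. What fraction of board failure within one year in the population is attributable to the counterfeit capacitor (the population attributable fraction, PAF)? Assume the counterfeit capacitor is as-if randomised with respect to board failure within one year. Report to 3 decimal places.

p₁ = P(outcome | exposed) = 1158/4438 = 0.26093
p₀ = P(outcome | unexposed) = 172/2044 = 0.084149
Overall risk P(Y=1) = π·p₁ + (1−π)·p₀ = 0.591×0.26093 + 0.409×0.084149 = 0.18863.
Under exogeneity, PAF = [P(Y=1) − p₀] / P(Y=1).
PAF = (0.18863 − 0.084149) / 0.18863 ≈ 0.5539

PAF ≈ 0.554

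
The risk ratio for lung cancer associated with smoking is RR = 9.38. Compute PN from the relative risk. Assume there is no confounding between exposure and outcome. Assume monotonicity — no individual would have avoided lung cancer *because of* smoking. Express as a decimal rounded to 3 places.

PN ≈ 0.893

Under exogeneity and monotonicity, PN = (RR − 1) / RR = 1 − 1/RR.
PN = (9.38 − 1) / 9.38 = 8.38 / 9.38 ≈ 0.8934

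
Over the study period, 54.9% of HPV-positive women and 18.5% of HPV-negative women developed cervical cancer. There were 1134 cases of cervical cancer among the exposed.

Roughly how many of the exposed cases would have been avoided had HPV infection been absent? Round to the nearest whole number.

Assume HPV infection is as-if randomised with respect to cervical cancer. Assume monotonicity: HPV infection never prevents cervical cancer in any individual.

p₁ = 0.549, p₀ = 0.185.
PN = (p₁ − p₀)/p₁ = (0.549 − 0.185) / 0.549 ≈ 0.66302.
Attributable cases ≈ PN × (exposed cases) = 0.66302 × 1134 ≈ 751.87.

about 752 cases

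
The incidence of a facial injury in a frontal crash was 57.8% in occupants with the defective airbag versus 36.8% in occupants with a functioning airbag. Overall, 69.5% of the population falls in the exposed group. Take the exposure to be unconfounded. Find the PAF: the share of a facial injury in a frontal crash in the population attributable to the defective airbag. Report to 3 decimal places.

p₁ = 0.578, p₀ = 0.368.
Overall risk P(Y=1) = π·p₁ + (1−π)·p₀ = 0.695×0.578 + 0.305×0.368 = 0.51395.
Under exogeneity, PAF = [P(Y=1) − p₀] / P(Y=1).
PAF = (0.51395 − 0.368) / 0.51395 ≈ 0.2840

PAF ≈ 0.284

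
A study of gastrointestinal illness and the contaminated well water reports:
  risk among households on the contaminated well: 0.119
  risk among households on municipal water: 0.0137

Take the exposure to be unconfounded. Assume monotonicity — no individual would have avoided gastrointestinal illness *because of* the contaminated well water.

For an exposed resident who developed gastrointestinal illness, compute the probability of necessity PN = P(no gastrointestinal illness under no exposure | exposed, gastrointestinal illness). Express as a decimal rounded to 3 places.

PN ≈ 0.885

Let p₁ = 0.119, p₀ = 0.0137.
Under exogeneity and monotonicity, PN = (p₁ − p₀) / p₁.
PN = (0.119 − 0.0137) / 0.119 = 0.1053 / 0.119 ≈ 0.8849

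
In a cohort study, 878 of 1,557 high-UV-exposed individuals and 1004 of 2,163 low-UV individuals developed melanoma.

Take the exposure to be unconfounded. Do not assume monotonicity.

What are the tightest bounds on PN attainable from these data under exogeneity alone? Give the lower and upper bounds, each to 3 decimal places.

p₁ = P(outcome | exposed) = 878/1557 = 0.5639
p₀ = P(outcome | unexposed) = 1004/2163 = 0.46417
Under exogeneity alone the bounds on PN are max{0,(p₁−p₀)/p₁} ≤ PN ≤ min{1,(1−p₀)/p₁}.
  lower = (p₁ − p₀)/p₁ = 0.099735 / 0.5639 ≈ 0.1769
  upper = min{1, (1 − p₀)/p₁} = 0.53583 / 0.5639 ≈ 0.9502

0.177 ≤ PN ≤ 0.950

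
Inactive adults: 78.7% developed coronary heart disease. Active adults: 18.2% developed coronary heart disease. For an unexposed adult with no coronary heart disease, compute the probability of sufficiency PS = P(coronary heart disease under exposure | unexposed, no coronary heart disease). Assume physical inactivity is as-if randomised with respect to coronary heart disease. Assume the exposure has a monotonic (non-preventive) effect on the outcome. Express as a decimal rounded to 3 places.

p₁ = 0.787, p₀ = 0.182.
Under exogeneity and monotonicity, PS = (p₁ − p₀) / (1 − p₀).
PS = (0.787 − 0.182) / (1 − 0.182) = 0.605 / 0.818 ≈ 0.7396

PS ≈ 0.740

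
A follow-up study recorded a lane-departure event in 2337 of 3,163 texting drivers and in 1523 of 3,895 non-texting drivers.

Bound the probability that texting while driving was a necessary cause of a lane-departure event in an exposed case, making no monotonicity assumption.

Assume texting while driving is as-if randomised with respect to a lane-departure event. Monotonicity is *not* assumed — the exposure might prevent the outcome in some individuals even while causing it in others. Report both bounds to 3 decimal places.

0.471 ≤ PN ≤ 0.824

p₁ = P(outcome | exposed) = 2337/3163 = 0.73886
p₀ = P(outcome | unexposed) = 1523/3895 = 0.39101
Under exogeneity alone the bounds on PN are max{0,(p₁−p₀)/p₁} ≤ PN ≤ min{1,(1−p₀)/p₁}.
  lower = (p₁ − p₀)/p₁ = 0.34784 / 0.73886 ≈ 0.4708
  upper = min{1, (1 − p₀)/p₁} = 0.60899 / 0.73886 ≈ 0.8242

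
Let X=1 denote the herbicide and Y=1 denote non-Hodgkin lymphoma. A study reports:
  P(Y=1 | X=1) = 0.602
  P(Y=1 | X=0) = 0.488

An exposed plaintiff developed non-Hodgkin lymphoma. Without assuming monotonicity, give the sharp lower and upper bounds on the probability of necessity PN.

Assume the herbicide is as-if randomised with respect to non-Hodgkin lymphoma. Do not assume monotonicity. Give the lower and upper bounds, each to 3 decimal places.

Let p₁ = 0.602, p₀ = 0.488.
Under exogeneity alone the bounds on PN are max{0,(p₁−p₀)/p₁} ≤ PN ≤ min{1,(1−p₀)/p₁}.
  lower = (p₁ − p₀)/p₁ = 0.114 / 0.602 ≈ 0.1894
  upper = min{1, (1 − p₀)/p₁} = 0.512 / 0.602 ≈ 0.8505

0.189 ≤ PN ≤ 0.850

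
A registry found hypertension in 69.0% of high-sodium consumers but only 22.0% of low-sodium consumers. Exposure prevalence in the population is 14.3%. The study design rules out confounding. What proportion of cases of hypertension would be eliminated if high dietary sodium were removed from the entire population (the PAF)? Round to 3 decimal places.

p₁ = 0.69, p₀ = 0.22.
Overall risk P(Y=1) = π·p₁ + (1−π)·p₀ = 0.143×0.69 + 0.857×0.22 = 0.28721.
Under exogeneity, PAF = [P(Y=1) − p₀] / P(Y=1).
PAF = (0.28721 − 0.22) / 0.28721 ≈ 0.2340

PAF ≈ 0.234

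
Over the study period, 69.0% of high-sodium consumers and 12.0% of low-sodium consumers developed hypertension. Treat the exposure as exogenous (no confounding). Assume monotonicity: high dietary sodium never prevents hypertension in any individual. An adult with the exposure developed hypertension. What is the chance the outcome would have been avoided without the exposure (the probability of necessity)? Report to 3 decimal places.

p₁ = 0.69, p₀ = 0.12.
Under exogeneity and monotonicity, PN = (p₁ − p₀) / p₁.
PN = (0.69 − 0.12) / 0.69 = 0.57 / 0.69 ≈ 0.8261

PN ≈ 0.826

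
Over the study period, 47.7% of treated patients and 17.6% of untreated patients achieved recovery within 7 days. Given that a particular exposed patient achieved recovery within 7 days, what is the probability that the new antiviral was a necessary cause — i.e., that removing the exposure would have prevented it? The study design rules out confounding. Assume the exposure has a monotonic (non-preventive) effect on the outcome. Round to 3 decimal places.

PN ≈ 0.631

p₁ = 0.477, p₀ = 0.176.
Under exogeneity and monotonicity, PN = (p₁ − p₀) / p₁.
PN = (0.477 − 0.176) / 0.477 = 0.301 / 0.477 ≈ 0.6310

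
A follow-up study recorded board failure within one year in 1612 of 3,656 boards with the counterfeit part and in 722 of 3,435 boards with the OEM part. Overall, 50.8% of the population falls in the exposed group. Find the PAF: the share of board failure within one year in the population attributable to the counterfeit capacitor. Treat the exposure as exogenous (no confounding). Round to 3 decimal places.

PAF ≈ 0.358

p₁ = P(outcome | exposed) = 1612/3656 = 0.44092
p₀ = P(outcome | unexposed) = 722/3435 = 0.21019
Overall risk P(Y=1) = π·p₁ + (1−π)·p₀ = 0.508×0.44092 + 0.492×0.21019 = 0.3274.
Under exogeneity, PAF = [P(Y=1) − p₀] / P(Y=1).
PAF = (0.3274 − 0.21019) / 0.3274 ≈ 0.3580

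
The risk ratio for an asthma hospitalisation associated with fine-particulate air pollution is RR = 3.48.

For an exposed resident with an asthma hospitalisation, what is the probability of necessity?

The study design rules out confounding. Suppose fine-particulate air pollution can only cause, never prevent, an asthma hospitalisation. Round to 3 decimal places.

Under exogeneity and monotonicity, PN = (RR − 1) / RR = 1 − 1/RR.
PN = (3.48 − 1) / 3.48 = 2.48 / 3.48 ≈ 0.7126

PN ≈ 0.713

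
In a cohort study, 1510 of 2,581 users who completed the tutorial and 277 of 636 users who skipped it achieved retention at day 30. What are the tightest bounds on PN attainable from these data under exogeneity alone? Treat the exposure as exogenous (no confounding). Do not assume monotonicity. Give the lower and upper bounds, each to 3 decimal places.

p₁ = P(outcome | exposed) = 1510/2581 = 0.58504
p₀ = P(outcome | unexposed) = 277/636 = 0.43553
Under exogeneity alone the bounds on PN are max{0,(p₁−p₀)/p₁} ≤ PN ≤ min{1,(1−p₀)/p₁}.
  lower = (p₁ − p₀)/p₁ = 0.14951 / 0.58504 ≈ 0.2556
  upper = min{1, (1 − p₀)/p₁} = 0.56447 / 0.58504 ≈ 0.9648

0.256 ≤ PN ≤ 0.965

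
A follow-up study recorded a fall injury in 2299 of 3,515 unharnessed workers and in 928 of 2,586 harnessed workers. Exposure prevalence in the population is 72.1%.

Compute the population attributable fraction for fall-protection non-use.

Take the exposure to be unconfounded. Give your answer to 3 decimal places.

p₁ = P(outcome | exposed) = 2299/3515 = 0.65405
p₀ = P(outcome | unexposed) = 928/2586 = 0.35886
Overall risk P(Y=1) = π·p₁ + (1−π)·p₀ = 0.721×0.65405 + 0.279×0.35886 = 0.57169.
Under exogeneity, PAF = [P(Y=1) − p₀] / P(Y=1).
PAF = (0.57169 − 0.35886) / 0.57169 ≈ 0.3723

PAF ≈ 0.372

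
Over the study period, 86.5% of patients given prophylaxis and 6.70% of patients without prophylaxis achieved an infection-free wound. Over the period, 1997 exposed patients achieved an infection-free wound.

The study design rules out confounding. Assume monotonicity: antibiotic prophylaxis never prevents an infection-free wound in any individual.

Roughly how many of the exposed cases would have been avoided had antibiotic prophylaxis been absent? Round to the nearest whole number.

p₁ = 0.865, p₀ = 0.067.
PN = (p₁ − p₀)/p₁ = (0.865 − 0.067) / 0.865 ≈ 0.92254.
Attributable cases ≈ PN × (exposed cases) = 0.92254 × 1997 ≈ 1842.32.

about 1842 cases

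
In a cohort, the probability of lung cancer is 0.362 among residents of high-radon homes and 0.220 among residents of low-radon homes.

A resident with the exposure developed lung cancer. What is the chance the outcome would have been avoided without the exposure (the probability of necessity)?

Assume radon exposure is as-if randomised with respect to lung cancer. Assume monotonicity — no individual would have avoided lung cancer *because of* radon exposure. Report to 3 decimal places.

PN ≈ 0.392

Let p₁ = 0.362, p₀ = 0.22.
Under exogeneity and monotonicity, PN = (p₁ − p₀) / p₁.
PN = (0.362 − 0.22) / 0.362 = 0.142 / 0.362 ≈ 0.3923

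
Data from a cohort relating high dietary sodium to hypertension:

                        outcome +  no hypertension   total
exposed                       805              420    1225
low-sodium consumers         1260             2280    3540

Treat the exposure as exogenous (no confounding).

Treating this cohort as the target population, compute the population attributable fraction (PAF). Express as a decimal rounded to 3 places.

PAF ≈ 0.179

p₁ = P(outcome | exposed) = 805/1225 = 0.65714
p₀ = P(outcome | unexposed) = 1260/3540 = 0.35593
Exposure prevalence π = 1225/4765 = 0.25708; overall risk P(Y=1) = 0.43337.
Under exogeneity, PAF = [P(Y=1) − p₀]/P(Y=1).
PAF = (0.43337 − 0.35593) / 0.43337 ≈ 0.1787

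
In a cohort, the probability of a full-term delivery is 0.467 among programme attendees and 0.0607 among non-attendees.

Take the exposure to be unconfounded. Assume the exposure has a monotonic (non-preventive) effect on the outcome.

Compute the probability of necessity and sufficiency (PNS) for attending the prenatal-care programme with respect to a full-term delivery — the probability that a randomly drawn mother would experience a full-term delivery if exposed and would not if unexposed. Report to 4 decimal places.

Let p₁ = 0.467, p₀ = 0.0607.
Under exogeneity and monotonicity, PNS = p₁ − p₀.
PNS = 0.467 − 0.0607 = 0.4063

PNS ≈ 0.4063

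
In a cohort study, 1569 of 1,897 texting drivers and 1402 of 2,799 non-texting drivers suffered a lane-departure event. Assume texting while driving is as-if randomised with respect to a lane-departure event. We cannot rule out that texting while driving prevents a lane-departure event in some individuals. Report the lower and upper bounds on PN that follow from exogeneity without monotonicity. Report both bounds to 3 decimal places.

p₁ = P(outcome | exposed) = 1569/1897 = 0.8271
p₀ = P(outcome | unexposed) = 1402/2799 = 0.50089
Under exogeneity alone the bounds on PN are max{0,(p₁−p₀)/p₁} ≤ PN ≤ min{1,(1−p₀)/p₁}.
  lower = (p₁ − p₀)/p₁ = 0.3262 / 0.8271 ≈ 0.3944
  upper = min{1, (1 − p₀)/p₁} = 0.49911 / 0.8271 ≈ 0.6034

0.394 ≤ PN ≤ 0.603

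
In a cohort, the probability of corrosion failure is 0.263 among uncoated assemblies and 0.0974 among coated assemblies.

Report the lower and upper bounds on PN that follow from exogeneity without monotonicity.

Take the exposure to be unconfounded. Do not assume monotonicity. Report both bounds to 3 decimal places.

0.630 ≤ PN ≤ 1.000

Let p₁ = 0.263, p₀ = 0.0974.
Under exogeneity alone the bounds on PN are max{0,(p₁−p₀)/p₁} ≤ PN ≤ min{1,(1−p₀)/p₁}.
  lower = (p₁ − p₀)/p₁ = 0.1656 / 0.263 ≈ 0.6297
  upper = min{1, (1 − p₀)/p₁} = 0.9026 / 0.263 ≈ 3.4319 → capped at 1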